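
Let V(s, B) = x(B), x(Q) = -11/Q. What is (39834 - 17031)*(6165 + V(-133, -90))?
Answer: 4217498461/30 ≈ 1.4058e+8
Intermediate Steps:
V(s, B) = -11/B
(39834 - 17031)*(6165 + V(-133, -90)) = (39834 - 17031)*(6165 - 11/(-90)) = 22803*(6165 - 11*(-1/90)) = 22803*(6165 + 11/90) = 22803*(554861/90) = 4217498461/30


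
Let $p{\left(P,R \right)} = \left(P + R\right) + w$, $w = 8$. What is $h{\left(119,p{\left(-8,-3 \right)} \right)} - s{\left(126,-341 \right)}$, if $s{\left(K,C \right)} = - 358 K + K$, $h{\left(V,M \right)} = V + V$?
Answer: $45220$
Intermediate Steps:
$p{\left(P,R \right)} = 8 + P + R$ ($p{\left(P,R \right)} = \left(P + R\right) + 8 = 8 + P + R$)
$h{\left(V,M \right)} = 2 V$
$s{\left(K,C \right)} = - 357 K$
$h{\left(119,p{\left(-8,-3 \right)} \right)} - s{\left(126,-341 \right)} = 2 \cdot 119 - \left(-357\right) 126 = 238 - -44982 = 238 + 44982 = 45220$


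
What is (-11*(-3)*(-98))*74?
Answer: -239316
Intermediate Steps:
(-11*(-3)*(-98))*74 = (33*(-98))*74 = -3234*74 = -239316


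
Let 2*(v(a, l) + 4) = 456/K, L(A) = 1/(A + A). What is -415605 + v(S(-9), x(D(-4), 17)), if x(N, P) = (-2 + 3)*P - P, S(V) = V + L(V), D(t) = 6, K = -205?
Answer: -85200073/205 ≈ -4.1561e+5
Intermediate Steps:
L(A) = 1/(2*A)
S(V) = V + 1/(2*V)
x(N, P) = 0 (x(N, P) = 1*P - P = P - P = 0)
v(a, l) = -1048/205 (v(a, l) = -4 + (456/(-205))/2 = -4 + (456*(-1/205))/2 = -4 + (1/2)*(-456/205) = -4 - 228/205 = -1048/205)
-415605 + v(S(-9), x(D(-4), 17)) = -415605 - 1048/205 = -85200073/205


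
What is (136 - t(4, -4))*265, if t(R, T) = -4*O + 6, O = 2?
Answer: 36570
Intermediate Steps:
t(R, T) = -2 (t(R, T) = -4*2 + 6 = -8 + 6 = -2)
(136 - t(4, -4))*265 = (136 - 1*(-2))*265 = (136 + 2)*265 = 138*265 = 36570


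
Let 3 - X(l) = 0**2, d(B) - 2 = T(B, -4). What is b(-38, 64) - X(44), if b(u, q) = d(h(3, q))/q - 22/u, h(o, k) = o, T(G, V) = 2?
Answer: -717/304 ≈ -2.3586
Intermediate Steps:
d(B) = 4 (d(B) = 2 + 2 = 4)
X(l) = 3 (X(l) = 3 - 1*0**2 = 3 - 1*0 = 3 + 0 = 3)
b(u, q) = -22/u + 4/q (b(u, q) = 4/q - 22/u = -22/u + 4/q)
b(-38, 64) - X(44) = (-22/(-38) + 4/64) - 1*3 = (-22*(-1/38) + 4*(1/64)) - 3 = (11/19 + 1/16) - 3 = 195/304 - 3 = -717/304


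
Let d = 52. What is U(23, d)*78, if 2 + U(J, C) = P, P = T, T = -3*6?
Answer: -1560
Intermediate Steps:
T = -18
P = -18
U(J, C) = -20 (U(J, C) = -2 - 18 = -20)
U(23, d)*78 = -20*78 = -1560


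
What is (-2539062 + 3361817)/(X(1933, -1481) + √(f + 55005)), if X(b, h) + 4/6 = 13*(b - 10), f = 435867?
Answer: 185107533675/5619832177 - 14809590*√122718/5619832177 ≈ 32.015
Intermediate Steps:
X(b, h) = -392/3 + 13*b (X(b, h) = -⅔ + 13*(b - 10) = -⅔ + 13*(-10 + b) = -⅔ + (-130 + 13*b) = -392/3 + 13*b)
(-2539062 + 3361817)/(X(1933, -1481) + √(f + 55005)) = (-2539062 + 3361817)/((-392/3 + 13*1933) + √(435867 + 55005)) = 822755/((-392/3 + 25129) + √490872) = 822755/(74995/3 + 2*√122718)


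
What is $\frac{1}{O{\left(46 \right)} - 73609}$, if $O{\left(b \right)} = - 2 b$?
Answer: $- \frac{1}{73701} \approx -1.3568 \cdot 10^{-5}$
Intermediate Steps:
$\frac{1}{O{\left(46 \right)} - 73609} = \frac{1}{\left(-2\right) 46 - 73609} = \frac{1}{-92 - 73609} = \frac{1}{-73701} = - \frac{1}{73701}$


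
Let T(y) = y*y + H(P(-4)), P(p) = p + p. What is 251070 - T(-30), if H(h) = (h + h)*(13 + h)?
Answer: 250250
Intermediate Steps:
P(p) = 2*p
H(h) = 2*h*(13 + h) (H(h) = (2*h)*(13 + h) = 2*h*(13 + h))
T(y) = -80 + y² (T(y) = y*y + 2*(2*(-4))*(13 + 2*(-4)) = y² + 2*(-8)*(13 - 8) = y² + 2*(-8)*5 = y² - 80 = -80 + y²)
251070 - T(-30) = 251070 - (-80 + (-30)²) = 251070 - (-80 + 900) = 251070 - 1*820 = 251070 - 820 = 250250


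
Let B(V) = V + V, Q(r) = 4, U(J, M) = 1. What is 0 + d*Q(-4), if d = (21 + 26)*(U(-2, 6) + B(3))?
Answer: 1316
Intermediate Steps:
B(V) = 2*V
d = 329 (d = (21 + 26)*(1 + 2*3) = 47*(1 + 6) = 47*7 = 329)
0 + d*Q(-4) = 0 + 329*4 = 0 + 1316 = 1316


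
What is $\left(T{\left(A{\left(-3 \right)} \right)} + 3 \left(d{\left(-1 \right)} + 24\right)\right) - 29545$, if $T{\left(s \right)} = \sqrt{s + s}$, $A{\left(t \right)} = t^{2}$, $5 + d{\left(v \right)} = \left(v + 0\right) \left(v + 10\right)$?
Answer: $-29515 + 3 \sqrt{2} \approx -29511.0$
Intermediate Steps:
$d{\left(v \right)} = -5 + v \left(10 + v\right)$ ($d{\left(v \right)} = -5 + \left(v + 0\right) \left(v + 10\right) = -5 + v \left(10 + v\right)$)
$T{\left(s \right)} = \sqrt{2} \sqrt{s}$ ($T{\left(s \right)} = \sqrt{2 s} = \sqrt{2} \sqrt{s}$)
$\left(T{\left(A{\left(-3 \right)} \right)} + 3 \left(d{\left(-1 \right)} + 24\right)\right) - 29545 = \left(\sqrt{2} \sqrt{\left(-3\right)^{2}} + 3 \left(\left(-5 + \left(-1\right)^{2} + 10 \left(-1\right)\right) + 24\right)\right) - 29545 = \left(\sqrt{2} \sqrt{9} + 3 \left(\left(-5 + 1 - 10\right) + 24\right)\right) - 29545 = \left(\sqrt{2} \cdot 3 + 3 \left(-14 + 24\right)\right) - 29545 = \left(3 \sqrt{2} + 3 \cdot 10\right) - 29545 = \left(3 \sqrt{2} + 30\right) - 29545 = \left(30 + 3 \sqrt{2}\right) - 29545 = -29515 + 3 \sqrt{2}$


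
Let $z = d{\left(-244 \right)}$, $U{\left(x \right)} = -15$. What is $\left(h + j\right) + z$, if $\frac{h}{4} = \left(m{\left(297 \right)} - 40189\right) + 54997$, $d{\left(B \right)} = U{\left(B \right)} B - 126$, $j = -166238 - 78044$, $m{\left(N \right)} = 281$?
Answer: $-180392$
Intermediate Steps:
$j = -244282$ ($j = -166238 - 78044 = -244282$)
$d{\left(B \right)} = -126 - 15 B$ ($d{\left(B \right)} = - 15 B - 126 = -126 - 15 B$)
$z = 3534$ ($z = -126 - -3660 = -126 + 3660 = 3534$)
$h = 60356$ ($h = 4 \left(\left(281 - 40189\right) + 54997\right) = 4 \left(-39908 + 54997\right) = 4 \cdot 15089 = 60356$)
$\left(h + j\right) + z = \left(60356 - 244282\right) + 3534 = -183926 + 3534 = -180392$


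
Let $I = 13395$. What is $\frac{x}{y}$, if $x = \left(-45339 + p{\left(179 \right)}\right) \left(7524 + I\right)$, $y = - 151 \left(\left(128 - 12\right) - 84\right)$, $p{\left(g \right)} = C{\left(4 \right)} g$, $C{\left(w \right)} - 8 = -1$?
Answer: $\frac{461117517}{2416} \approx 1.9086 \cdot 10^{5}$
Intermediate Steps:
$C{\left(w \right)} = 7$ ($C{\left(w \right)} = 8 - 1 = 7$)
$p{\left(g \right)} = 7 g$
$y = -4832$ ($y = - 151 \left(116 - 84\right) = \left(-151\right) 32 = -4832$)
$x = -922235034$ ($x = \left(-45339 + 7 \cdot 179\right) \left(7524 + 13395\right) = \left(-45339 + 1253\right) 20919 = \left(-44086\right) 20919 = -922235034$)
$\frac{x}{y} = - \frac{922235034}{-4832} = \left(-922235034\right) \left(- \frac{1}{4832}\right) = \frac{461117517}{2416}$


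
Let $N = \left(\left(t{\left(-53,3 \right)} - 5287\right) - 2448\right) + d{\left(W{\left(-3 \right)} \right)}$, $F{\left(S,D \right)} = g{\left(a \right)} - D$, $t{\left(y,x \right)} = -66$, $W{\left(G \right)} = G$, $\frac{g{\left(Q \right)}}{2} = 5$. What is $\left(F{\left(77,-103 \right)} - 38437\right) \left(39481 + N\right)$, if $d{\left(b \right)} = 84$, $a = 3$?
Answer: $-1217323536$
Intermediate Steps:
$g{\left(Q \right)} = 10$ ($g{\left(Q \right)} = 2 \cdot 5 = 10$)
$F{\left(S,D \right)} = 10 - D$
$N = -7717$ ($N = \left(\left(-66 - 5287\right) - 2448\right) + 84 = \left(-5353 - 2448\right) + 84 = -7801 + 84 = -7717$)
$\left(F{\left(77,-103 \right)} - 38437\right) \left(39481 + N\right) = \left(\left(10 - -103\right) - 38437\right) \left(39481 - 7717\right) = \left(\left(10 + 103\right) - 38437\right) 31764 = \left(113 - 38437\right) 31764 = \left(-38324\right) 31764 = -1217323536$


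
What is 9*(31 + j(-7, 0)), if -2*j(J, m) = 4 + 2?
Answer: 252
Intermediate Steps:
j(J, m) = -3 (j(J, m) = -(4 + 2)/2 = -½*6 = -3)
9*(31 + j(-7, 0)) = 9*(31 - 3) = 9*28 = 252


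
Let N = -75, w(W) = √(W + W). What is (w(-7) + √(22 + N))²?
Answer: -67 - 2*√742 ≈ -121.48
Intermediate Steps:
w(W) = √2*√W (w(W) = √(2*W) = √2*√W)
(w(-7) + √(22 + N))² = (√2*√(-7) + √(22 - 75))² = (√2*(I*√7) + √(-53))² = (I*√14 + I*√53)²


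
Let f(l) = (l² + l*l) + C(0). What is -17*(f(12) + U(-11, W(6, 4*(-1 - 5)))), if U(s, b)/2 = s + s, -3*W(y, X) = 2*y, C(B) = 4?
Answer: -4216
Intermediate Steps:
W(y, X) = -2*y/3
U(s, b) = 4*s (U(s, b) = 2*(s + s) = 2*(2*s) = 4*s)
f(l) = 4 + 2*l² (f(l) = (l² + l*l) + 4 = (l² + l²) + 4 = 2*l² + 4 = 4 + 2*l²)
-17*(f(12) + U(-11, W(6, 4*(-1 - 5)))) = -17*((4 + 2*12²) + 4*(-11)) = -17*((4 + 2*144) - 44) = -17*((4 + 288) - 44) = -17*(292 - 44) = -17*248 = -4216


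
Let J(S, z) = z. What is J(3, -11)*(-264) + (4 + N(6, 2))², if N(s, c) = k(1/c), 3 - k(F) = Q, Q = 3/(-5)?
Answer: 74044/25 ≈ 2961.8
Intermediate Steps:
Q = -⅗ (Q = 3*(-⅕) = -⅗ ≈ -0.60000)
k(F) = 18/5 (k(F) = 3 - 1*(-⅗) = 3 + ⅗ = 18/5)
N(s, c) = 18/5
J(3, -11)*(-264) + (4 + N(6, 2))² = -11*(-264) + (4 + 18/5)² = 2904 + (38/5)² = 2904 + 1444/25 = 74044/25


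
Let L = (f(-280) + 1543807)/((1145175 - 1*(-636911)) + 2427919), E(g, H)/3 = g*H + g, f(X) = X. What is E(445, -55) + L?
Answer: -101165905641/1403335 ≈ -72090.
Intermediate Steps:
E(g, H) = 3*g + 3*H*g (E(g, H) = 3*(g*H + g) = 3*(H*g + g) = 3*(g + H*g) = 3*g + 3*H*g)
L = 514509/1403335 (L = (-280 + 1543807)/((1145175 - 1*(-636911)) + 2427919) = 1543527/((1145175 + 636911) + 2427919) = 1543527/(1782086 + 2427919) = 1543527/4210005 = 1543527*(1/4210005) = 514509/1403335 ≈ 0.36663)
E(445, -55) + L = 3*445*(1 - 55) + 514509/1403335 = 3*445*(-54) + 514509/1403335 = -72090 + 514509/1403335 = -101165905641/1403335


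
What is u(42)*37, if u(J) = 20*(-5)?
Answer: -3700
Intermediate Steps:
u(J) = -100
u(42)*37 = -100*37 = -3700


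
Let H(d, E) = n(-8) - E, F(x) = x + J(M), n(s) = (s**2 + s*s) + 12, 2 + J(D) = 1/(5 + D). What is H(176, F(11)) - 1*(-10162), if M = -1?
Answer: 41171/4 ≈ 10293.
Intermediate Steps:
J(D) = -2 + 1/(5 + D)
n(s) = 12 + 2*s**2 (n(s) = (s**2 + s**2) + 12 = 2*s**2 + 12 = 12 + 2*s**2)
F(x) = -7/4 + x (F(x) = x + (-9 - 2*(-1))/(5 - 1) = x + (-9 + 2)/4 = x + (1/4)*(-7) = x - 7/4 = -7/4 + x)
H(d, E) = 140 - E (H(d, E) = (12 + 2*(-8)**2) - E = (12 + 2*64) - E = (12 + 128) - E = 140 - E)
H(176, F(11)) - 1*(-10162) = (140 - (-7/4 + 11)) - 1*(-10162) = (140 - 1*37/4) + 10162 = (140 - 37/4) + 10162 = 523/4 + 10162 = 41171/4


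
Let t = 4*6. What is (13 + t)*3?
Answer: 111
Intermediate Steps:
t = 24
(13 + t)*3 = (13 + 24)*3 = 37*3 = 111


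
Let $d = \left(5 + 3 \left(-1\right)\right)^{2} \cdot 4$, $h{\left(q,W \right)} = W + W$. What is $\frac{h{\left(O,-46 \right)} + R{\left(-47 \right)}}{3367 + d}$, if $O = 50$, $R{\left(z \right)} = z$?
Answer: $- \frac{139}{3383} \approx -0.041088$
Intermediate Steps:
$h{\left(q,W \right)} = 2 W$
$d = 16$ ($d = \left(5 - 3\right)^{2} \cdot 4 = 2^{2} \cdot 4 = 4 \cdot 4 = 16$)
$\frac{h{\left(O,-46 \right)} + R{\left(-47 \right)}}{3367 + d} = \frac{2 \left(-46\right) - 47}{3367 + 16} = \frac{-92 - 47}{3383} = \left(-139\right) \frac{1}{3383} = - \frac{139}{3383}$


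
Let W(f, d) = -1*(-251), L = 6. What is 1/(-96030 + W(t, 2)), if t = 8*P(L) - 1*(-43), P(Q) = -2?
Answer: -1/95779 ≈ -1.0441e-5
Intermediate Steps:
t = 27 (t = 8*(-2) - 1*(-43) = -16 + 43 = 27)
W(f, d) = 251
1/(-96030 + W(t, 2)) = 1/(-96030 + 251) = 1/(-95779) = -1/95779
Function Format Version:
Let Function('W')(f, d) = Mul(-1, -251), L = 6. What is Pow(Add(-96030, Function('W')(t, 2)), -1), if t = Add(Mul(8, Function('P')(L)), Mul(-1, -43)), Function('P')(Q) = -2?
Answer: Rational(-1, 95779) ≈ -1.0441e-5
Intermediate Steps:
t = 27 (t = Add(Mul(8, -2), Mul(-1, -43)) = Add(-16, 43) = 27)
Function('W')(f, d) = 251
Pow(Add(-96030, Function('W')(t, 2)), -1) = Pow(Add(-96030, 251), -1) = Pow(-95779, -1) = Rational(-1, 95779)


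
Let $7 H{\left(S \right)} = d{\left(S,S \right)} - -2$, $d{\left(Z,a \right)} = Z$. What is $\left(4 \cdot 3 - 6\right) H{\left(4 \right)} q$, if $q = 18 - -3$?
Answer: $108$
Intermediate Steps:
$H{\left(S \right)} = \frac{2}{7} + \frac{S}{7}$ ($H{\left(S \right)} = \frac{S - -2}{7} = \frac{S + 2}{7} = \frac{2 + S}{7} = \frac{2}{7} + \frac{S}{7}$)
$q = 21$ ($q = 18 + 3 = 21$)
$\left(4 \cdot 3 - 6\right) H{\left(4 \right)} q = \left(4 \cdot 3 - 6\right) \left(\frac{2}{7} + \frac{1}{7} \cdot 4\right) 21 = \left(12 - 6\right) \left(\frac{2}{7} + \frac{4}{7}\right) 21 = 6 \cdot \frac{6}{7} \cdot 21 = \frac{36}{7} \cdot 21 = 108$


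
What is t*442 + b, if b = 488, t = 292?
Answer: 129552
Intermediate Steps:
t*442 + b = 292*442 + 488 = 129064 + 488 = 129552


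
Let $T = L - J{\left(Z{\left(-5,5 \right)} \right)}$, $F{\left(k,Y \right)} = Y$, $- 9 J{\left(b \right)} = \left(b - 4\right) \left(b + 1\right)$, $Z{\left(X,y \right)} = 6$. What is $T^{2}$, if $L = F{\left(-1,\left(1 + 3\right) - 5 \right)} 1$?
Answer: $\frac{25}{81} \approx 0.30864$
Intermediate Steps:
$J{\left(b \right)} = - \frac{\left(1 + b\right) \left(-4 + b\right)}{9}$ ($J{\left(b \right)} = - \frac{\left(b - 4\right) \left(b + 1\right)}{9} = - \frac{\left(-4 + b\right) \left(1 + b\right)}{9} = - \frac{\left(1 + b\right) \left(-4 + b\right)}{9}$)
$L = -1$ ($L = \left(\left(1 + 3\right) - 5\right) 1 = \left(4 - 5\right) 1 = \left(-1\right) 1 = -1$)
$T = \frac{5}{9}$ ($T = -1 - \left(\frac{4}{9} - \frac{6^{2}}{9} + \frac{1}{3} \cdot 6\right) = -1 - \left(\frac{4}{9} - 4 + 2\right) = -1 - - \frac{14}{9} = -1 + \frac{14}{9} = \frac{5}{9} \approx 0.55556$)
$T^{2} = \left(\frac{5}{9}\right)^{2} = \frac{25}{81}$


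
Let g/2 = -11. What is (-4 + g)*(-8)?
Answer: 208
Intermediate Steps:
g = -22 (g = 2*(-11) = -22)
(-4 + g)*(-8) = (-4 - 22)*(-8) = -26*(-8) = 208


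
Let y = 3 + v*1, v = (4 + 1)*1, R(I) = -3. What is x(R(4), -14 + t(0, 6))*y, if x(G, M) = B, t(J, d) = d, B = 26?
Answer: 208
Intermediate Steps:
v = 5 (v = 5*1 = 5)
x(G, M) = 26
y = 8 (y = 3 + 5*1 = 3 + 5 = 8)
x(R(4), -14 + t(0, 6))*y = 26*8 = 208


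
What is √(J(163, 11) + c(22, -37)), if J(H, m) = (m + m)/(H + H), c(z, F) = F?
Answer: 2*I*√245315/163 ≈ 6.0772*I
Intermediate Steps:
J(H, m) = m/H (J(H, m) = (2*m)/((2*H)) = (2*m)*(1/(2*H)) = m/H)
√(J(163, 11) + c(22, -37)) = √(11/163 - 37) = √(-6020/163) = 2*I*√245315/163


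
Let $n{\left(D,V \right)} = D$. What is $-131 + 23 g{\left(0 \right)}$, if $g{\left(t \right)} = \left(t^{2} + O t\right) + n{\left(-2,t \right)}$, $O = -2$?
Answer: $-177$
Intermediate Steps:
$g{\left(t \right)} = -2 + t^{2} - 2 t$ ($g{\left(t \right)} = \left(t^{2} - 2 t\right) - 2 = -2 + t^{2} - 2 t$)
$-131 + 23 g{\left(0 \right)} = -131 + 23 \left(-2 + 0^{2} - 0\right) = -131 + 23 \left(-2 + 0 + 0\right) = -131 + 23 \left(-2\right) = -131 - 46 = -177$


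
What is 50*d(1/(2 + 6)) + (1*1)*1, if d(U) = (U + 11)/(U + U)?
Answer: 2226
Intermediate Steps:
d(U) = (11 + U)/(2*U) (d(U) = (11 + U)/((2*U)) = (11 + U)*(1/(2*U)) = (11 + U)/(2*U))
50*d(1/(2 + 6)) + (1*1)*1 = 50*((11 + 1/(2 + 6))/(2*(1/(2 + 6)))) + (1*1)*1 = 50*((11 + 1/8)/(2*(1/8))) + 1*1 = 50*((11 + 1/8)/(2*(1/8))) + 1 = 50*((1/2)*8*(89/8)) + 1 = 50*(89/2) + 1 = 2225 + 1 = 2226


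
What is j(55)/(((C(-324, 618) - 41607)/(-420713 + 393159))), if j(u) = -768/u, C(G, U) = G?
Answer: -7053824/768735 ≈ -9.1759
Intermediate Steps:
j(55)/(((C(-324, 618) - 41607)/(-420713 + 393159))) = (-768/55)/(((-324 - 41607)/(-420713 + 393159))) = (-768*1/55)/((-41931/(-27554))) = -768/(55*((-41931*(-1/27554)))) = -768/(55*41931/27554) = -768/55*27554/41931 = -7053824/768735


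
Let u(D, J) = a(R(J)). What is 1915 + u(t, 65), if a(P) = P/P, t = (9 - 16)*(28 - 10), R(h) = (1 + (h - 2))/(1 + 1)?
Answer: 1916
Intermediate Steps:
R(h) = -1/2 + h/2 (R(h) = (1 + (-2 + h))/2 = (-1 + h)*(1/2) = -1/2 + h/2)
t = -126 (t = -7*18 = -126)
a(P) = 1
u(D, J) = 1
1915 + u(t, 65) = 1915 + 1 = 1916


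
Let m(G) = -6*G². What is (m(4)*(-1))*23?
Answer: 2208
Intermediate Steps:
(m(4)*(-1))*23 = (-6*4²*(-1))*23 = (-6*16*(-1))*23 = -96*(-1)*23 = 96*23 = 2208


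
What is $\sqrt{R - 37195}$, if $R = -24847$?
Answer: $i \sqrt{62042} \approx 249.08 i$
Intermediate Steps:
$\sqrt{R - 37195} = \sqrt{-24847 - 37195} = \sqrt{-62042} = i \sqrt{62042}$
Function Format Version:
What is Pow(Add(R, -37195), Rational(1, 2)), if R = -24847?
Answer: Mul(I, Pow(62042, Rational(1, 2))) ≈ Mul(249.08, I)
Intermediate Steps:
Pow(Add(R, -37195), Rational(1, 2)) = Pow(Add(-24847, -37195), Rational(1, 2)) = Pow(-62042, Rational(1, 2)) = Mul(I, Pow(62042, Rational(1, 2)))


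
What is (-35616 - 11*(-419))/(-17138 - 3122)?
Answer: 31007/20260 ≈ 1.5305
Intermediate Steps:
(-35616 - 11*(-419))/(-17138 - 3122) = (-35616 + 4609)/(-20260) = -31007*(-1/20260) = 31007/20260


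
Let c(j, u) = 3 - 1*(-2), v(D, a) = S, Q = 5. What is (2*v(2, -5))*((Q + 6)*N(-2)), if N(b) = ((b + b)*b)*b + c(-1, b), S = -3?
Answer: 726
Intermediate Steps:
v(D, a) = -3
c(j, u) = 5 (c(j, u) = 3 + 2 = 5)
N(b) = 5 + 2*b³ (N(b) = ((b + b)*b)*b + 5 = ((2*b)*b)*b + 5 = (2*b²)*b + 5 = 2*b³ + 5 = 5 + 2*b³)
(2*v(2, -5))*((Q + 6)*N(-2)) = (2*(-3))*((5 + 6)*(5 + 2*(-2)³)) = -66*(5 + 2*(-8)) = -66*(5 - 16) = -66*(-11) = -6*(-121) = 726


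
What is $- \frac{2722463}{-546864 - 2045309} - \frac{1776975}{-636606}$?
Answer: $\frac{2113120965751}{550064294946} \approx 3.8416$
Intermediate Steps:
$- \frac{2722463}{-546864 - 2045309} - \frac{1776975}{-636606} = - \frac{2722463}{-546864 - 2045309} - - \frac{592325}{212202} = - \frac{2722463}{-2592173} + \frac{592325}{212202} = \left(-2722463\right) \left(- \frac{1}{2592173}\right) + \frac{592325}{212202} = \frac{2722463}{2592173} + \frac{592325}{212202} = \frac{2113120965751}{550064294946}$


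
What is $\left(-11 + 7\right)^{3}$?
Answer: $-64$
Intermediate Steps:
$\left(-11 + 7\right)^{3} = \left(-4\right)^{3} = -64$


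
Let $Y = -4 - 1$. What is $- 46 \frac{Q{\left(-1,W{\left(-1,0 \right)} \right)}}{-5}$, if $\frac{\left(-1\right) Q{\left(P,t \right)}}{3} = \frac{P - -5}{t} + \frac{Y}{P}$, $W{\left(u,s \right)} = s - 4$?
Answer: $- \frac{552}{5} \approx -110.4$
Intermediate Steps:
$Y = -5$ ($Y = -4 - 1 = -5$)
$W{\left(u,s \right)} = -4 + s$ ($W{\left(u,s \right)} = s - 4 = -4 + s$)
$Q{\left(P,t \right)} = \frac{15}{P} - \frac{3 \left(5 + P\right)}{t}$ ($Q{\left(P,t \right)} = - 3 \left(\frac{P - -5}{t} - \frac{5}{P}\right) = - 3 \left(\frac{P + 5}{t} - \frac{5}{P}\right) = - 3 \left(\frac{5 + P}{t} - \frac{5}{P}\right) = - 3 \left(- \frac{5}{P} + \frac{5 + P}{t}\right) = \frac{15}{P} - \frac{3 \left(5 + P\right)}{t}$)
$- 46 \frac{Q{\left(-1,W{\left(-1,0 \right)} \right)}}{-5} = - 46 \frac{- \frac{15}{-4 + 0} + \frac{15}{-1} - - \frac{3}{-4 + 0}}{-5} = - 46 \left(- \frac{15}{-4} + 15 \left(-1\right) - - \frac{3}{-4}\right) \left(- \frac{1}{5}\right) = - 46 \left(\left(-15\right) \left(- \frac{1}{4}\right) - 15 - \left(-3\right) \left(- \frac{1}{4}\right)\right) \left(- \frac{1}{5}\right) = - 46 \left(\frac{15}{4} - 15 - \frac{3}{4}\right) \left(- \frac{1}{5}\right) = - 46 \left(\left(-12\right) \left(- \frac{1}{5}\right)\right) = \left(-46\right) \frac{12}{5} = - \frac{552}{5}$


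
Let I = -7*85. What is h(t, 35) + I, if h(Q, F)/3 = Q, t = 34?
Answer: -493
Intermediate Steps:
h(Q, F) = 3*Q
I = -595
h(t, 35) + I = 3*34 - 595 = 102 - 595 = -493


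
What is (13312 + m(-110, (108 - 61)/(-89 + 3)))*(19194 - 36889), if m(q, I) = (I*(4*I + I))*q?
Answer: -860336226195/3698 ≈ -2.3265e+8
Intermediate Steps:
m(q, I) = 5*q*I² (m(q, I) = (I*(5*I))*q = (5*I²)*q = 5*q*I²)
(13312 + m(-110, (108 - 61)/(-89 + 3)))*(19194 - 36889) = (13312 + 5*(-110)*((108 - 61)/(-89 + 3))²)*(19194 - 36889) = (13312 + 5*(-110)*(47/(-86))²)*(-17695) = (13312 + 5*(-110)*(47*(-1/86))²)*(-17695) = (13312 + 5*(-110)*(-47/86)²)*(-17695) = (13312 + 5*(-110)*(2209/7396))*(-17695) = (13312 - 607475/3698)*(-17695) = (48620301/3698)*(-17695) = -860336226195/3698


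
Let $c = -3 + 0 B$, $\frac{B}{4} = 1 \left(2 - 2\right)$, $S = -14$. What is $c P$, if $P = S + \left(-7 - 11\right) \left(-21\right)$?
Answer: $-1092$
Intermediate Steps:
$B = 0$ ($B = 4 \cdot 1 \left(2 - 2\right) = 4 \cdot 1 \cdot 0 = 4 \cdot 0 = 0$)
$P = 364$ ($P = -14 + \left(-7 - 11\right) \left(-21\right) = -14 - -378 = -14 + 378 = 364$)
$c = -3$ ($c = -3 + 0 \cdot 0 = -3 + 0 = -3$)
$c P = \left(-3\right) 364 = -1092$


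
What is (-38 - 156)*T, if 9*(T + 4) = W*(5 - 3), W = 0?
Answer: 776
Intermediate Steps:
T = -4 (T = -4 + (0*(5 - 3))/9 = -4 + (0*2)/9 = -4 + (1/9)*0 = -4 + 0 = -4)
(-38 - 156)*T = (-38 - 156)*(-4) = -194*(-4) = 776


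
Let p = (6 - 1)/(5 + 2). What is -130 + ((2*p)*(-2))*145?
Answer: -3810/7 ≈ -544.29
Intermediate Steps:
p = 5/7 ≈ 0.71429
-130 + ((2*p)*(-2))*145 = -130 + ((2*(5/7))*(-2))*145 = -130 + ((10/7)*(-2))*145 = -130 - 20/7*145 = -130 - 2900/7 = -3810/7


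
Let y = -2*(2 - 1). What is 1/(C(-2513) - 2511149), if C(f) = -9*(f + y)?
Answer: -1/2488514 ≈ -4.0185e-7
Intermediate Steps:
y = -2 (y = -2*1 = -2)
C(f) = 18 - 9*f (C(f) = -9*(f - 2) = -9*(-2 + f) = 18 - 9*f)
1/(C(-2513) - 2511149) = 1/((18 - 9*(-2513)) - 2511149) = 1/((18 + 22617) - 2511149) = 1/(22635 - 2511149) = 1/(-2488514) = -1/2488514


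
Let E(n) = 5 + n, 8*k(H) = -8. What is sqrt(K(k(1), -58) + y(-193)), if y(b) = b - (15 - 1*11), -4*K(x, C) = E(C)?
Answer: 7*I*sqrt(15)/2 ≈ 13.555*I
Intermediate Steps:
k(H) = -1 (k(H) = (1/8)*(-8) = -1)
K(x, C) = -5/4 - C/4 (K(x, C) = -(5 + C)/4 = -5/4 - C/4)
y(b) = -4 + b (y(b) = b - (15 - 11) = b - 1*4 = b - 4 = -4 + b)
sqrt(K(k(1), -58) + y(-193)) = sqrt((-5/4 - 1/4*(-58)) + (-4 - 193)) = sqrt((-5/4 + 29/2) - 197) = sqrt(53/4 - 197) = sqrt(-735/4) = 7*I*sqrt(15)/2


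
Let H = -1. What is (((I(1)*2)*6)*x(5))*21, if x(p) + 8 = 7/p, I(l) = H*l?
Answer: 8316/5 ≈ 1663.2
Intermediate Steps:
I(l) = -l
x(p) = -8 + 7/p
(((I(1)*2)*6)*x(5))*21 = (((-1*1*2)*6)*(-8 + 7/5))*21 = ((-1*2*6)*(-8 + 7*(⅕)))*21 = ((-2*6)*(-8 + 7/5))*21 = -12*(-33/5)*21 = (396/5)*21 = 8316/5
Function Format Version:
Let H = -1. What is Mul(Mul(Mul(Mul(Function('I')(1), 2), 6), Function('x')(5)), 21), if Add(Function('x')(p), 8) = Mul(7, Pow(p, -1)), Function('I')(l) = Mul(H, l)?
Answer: Rational(8316, 5) ≈ 1663.2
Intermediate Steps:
Function('I')(l) = Mul(-1, l)
Function('x')(p) = Add(-8, Mul(7, Pow(p, -1)))
Mul(Mul(Mul(Mul(Function('I')(1), 2), 6), Function('x')(5)), 21) = Mul(Mul(Mul(Mul(Mul(-1, 1), 2), 6), Add(-8, Mul(7, Pow(5, -1)))), 21) = Mul(Mul(Mul(Mul(-1, 2), 6), Add(-8, Mul(7, Rational(1, 5)))), 21) = Mul(Mul(Mul(-2, 6), Add(-8, Rational(7, 5))), 21) = Mul(Mul(-12, Rational(-33, 5)), 21) = Mul(Rational(396, 5), 21) = Rational(8316, 5)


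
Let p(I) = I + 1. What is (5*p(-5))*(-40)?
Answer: 800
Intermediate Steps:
p(I) = 1 + I
(5*p(-5))*(-40) = (5*(1 - 5))*(-40) = (5*(-4))*(-40) = -20*(-40) = 800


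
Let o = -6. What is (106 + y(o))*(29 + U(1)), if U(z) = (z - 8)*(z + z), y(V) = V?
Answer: 1500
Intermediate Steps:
U(z) = 2*z*(-8 + z) (U(z) = (-8 + z)*(2*z) = 2*z*(-8 + z))
(106 + y(o))*(29 + U(1)) = (106 - 6)*(29 + 2*1*(-8 + 1)) = 100*(29 + 2*1*(-7)) = 100*(29 - 14) = 100*15 = 1500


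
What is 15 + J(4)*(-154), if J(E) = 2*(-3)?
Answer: 939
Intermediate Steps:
J(E) = -6
15 + J(4)*(-154) = 15 - 6*(-154) = 15 + 924 = 939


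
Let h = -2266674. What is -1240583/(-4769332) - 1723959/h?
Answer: 1839021676055/1801753473628 ≈ 1.0207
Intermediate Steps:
-1240583/(-4769332) - 1723959/h = -1240583/(-4769332) - 1723959/(-2266674) = -1240583*(-1/4769332) - 1723959*(-1/2266674) = 1240583/4769332 + 574653/755558 = 1839021676055/1801753473628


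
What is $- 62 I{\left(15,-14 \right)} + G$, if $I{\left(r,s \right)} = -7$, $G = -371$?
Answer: $63$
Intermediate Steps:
$- 62 I{\left(15,-14 \right)} + G = \left(-62\right) \left(-7\right) - 371 = 434 - 371 = 63$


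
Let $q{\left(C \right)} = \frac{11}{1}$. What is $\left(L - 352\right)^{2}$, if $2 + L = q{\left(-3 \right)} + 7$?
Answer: $112896$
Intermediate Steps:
$q{\left(C \right)} = 11$ ($q{\left(C \right)} = 11 \cdot 1 = 11$)
$L = 16$ ($L = -2 + \left(11 + 7\right) = -2 + 18 = 16$)
$\left(L - 352\right)^{2} = \left(16 - 352\right)^{2} = \left(-336\right)^{2} = 112896$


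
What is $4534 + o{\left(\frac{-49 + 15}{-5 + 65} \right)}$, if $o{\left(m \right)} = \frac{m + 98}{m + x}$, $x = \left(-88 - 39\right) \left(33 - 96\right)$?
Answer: $\frac{1088221865}{240013} \approx 4534.0$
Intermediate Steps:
$x = 8001$ ($x = \left(-127\right) \left(-63\right) = 8001$)
$o{\left(m \right)} = \frac{98 + m}{8001 + m}$ ($o{\left(m \right)} = \frac{m + 98}{m + 8001} = \frac{98 + m}{8001 + m}$)
$4534 + o{\left(\frac{-49 + 15}{-5 + 65} \right)} = 4534 + \frac{98 + \frac{-49 + 15}{-5 + 65}}{8001 + \frac{-49 + 15}{-5 + 65}} = 4534 + \frac{98 - \frac{34}{60}}{8001 - \frac{34}{60}} = 4534 + \frac{98 - \frac{17}{30}}{8001 - \frac{17}{30}} = 4534 + \frac{1}{\frac{240013}{30}} \cdot \frac{2923}{30} = 4534 + \frac{30}{240013} \cdot \frac{2923}{30} = 4534 + \frac{2923}{240013} = \frac{1088221865}{240013}$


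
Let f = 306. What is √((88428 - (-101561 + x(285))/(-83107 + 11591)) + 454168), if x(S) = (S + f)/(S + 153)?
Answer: 7*√301808538864137402/5220668 ≈ 736.61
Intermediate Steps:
x(S) = (306 + S)/(153 + S) (x(S) = (S + 306)/(S + 153) = (306 + S)/(153 + S))
√((88428 - (-101561 + x(285))/(-83107 + 11591)) + 454168) = √((88428 - (-101561 + (306 + 285)/(153 + 285))/(-83107 + 11591)) + 454168) = √((88428 - (-101561 + 591/438)/(-71516)) + 454168) = √((88428 - (-101561 + (1/438)*591)*(-1)/71516) + 454168) = √((88428 - (-101561 + 197/146)*(-1)/71516) + 454168) = √((88428 - (-14827709)*(-1)/(146*71516)) + 454168) = √((88428 - 1*14827709/10441336) + 454168) = √((88428 - 14827709/10441336) + 454168) = √(923291632099/10441336 + 454168) = √(5665412320547/10441336) = 7*√301808538864137402/5220668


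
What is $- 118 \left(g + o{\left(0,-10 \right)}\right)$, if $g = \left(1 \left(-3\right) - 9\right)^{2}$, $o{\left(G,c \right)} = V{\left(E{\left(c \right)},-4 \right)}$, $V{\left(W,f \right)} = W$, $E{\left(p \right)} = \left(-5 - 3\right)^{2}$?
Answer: $-24544$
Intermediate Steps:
$E{\left(p \right)} = 64$ ($E{\left(p \right)} = \left(-8\right)^{2} = 64$)
$o{\left(G,c \right)} = 64$
$g = 144$ ($g = \left(-3 - 9\right)^{2} = \left(-12\right)^{2} = 144$)
$- 118 \left(g + o{\left(0,-10 \right)}\right) = - 118 \left(144 + 64\right) = \left(-118\right) 208 = -24544$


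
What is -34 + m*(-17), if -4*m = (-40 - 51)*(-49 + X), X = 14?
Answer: 54009/4 ≈ 13502.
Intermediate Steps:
m = -3185/4 (m = -(-40 - 51)*(-49 + 14)/4 = -(-91)*(-35)/4 = -1/4*3185 = -3185/4 ≈ -796.25)
-34 + m*(-17) = -34 - 3185/4*(-17) = -34 + 54145/4 = 54009/4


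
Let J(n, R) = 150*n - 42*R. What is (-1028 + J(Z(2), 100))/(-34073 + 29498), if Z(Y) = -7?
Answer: 6278/4575 ≈ 1.3722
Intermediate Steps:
J(n, R) = -42*R + 150*n
(-1028 + J(Z(2), 100))/(-34073 + 29498) = (-1028 + (-42*100 + 150*(-7)))/(-34073 + 29498) = (-1028 + (-4200 - 1050))/(-4575) = (-1028 - 5250)*(-1/4575) = -6278*(-1/4575) = 6278/4575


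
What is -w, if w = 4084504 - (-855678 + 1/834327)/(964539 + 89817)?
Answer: -3593047710099786353/879677678412 ≈ -4.0845e+6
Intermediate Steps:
w = 3593047710099786353/879677678412 (w = 4084504 - (-855678 + 1/834327)/1054356 = 4084504 - (-713915258705)/(834327*1054356) = 4084504 - 1*(-713915258705/879677678412) = 4084504 + 713915258705/879677678412 = 3593047710099786353/879677678412 ≈ 4.0845e+6)
-w = -1*3593047710099786353/879677678412 = -3593047710099786353/879677678412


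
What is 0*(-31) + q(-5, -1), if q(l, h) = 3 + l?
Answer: -2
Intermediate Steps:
0*(-31) + q(-5, -1) = 0*(-31) + (3 - 5) = 0 - 2 = -2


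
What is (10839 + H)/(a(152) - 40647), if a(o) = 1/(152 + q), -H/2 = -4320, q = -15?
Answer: -2668623/5568638 ≈ -0.47922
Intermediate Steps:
H = 8640 (H = -2*(-4320) = 8640)
a(o) = 1/137 (a(o) = 1/(152 - 15) = 1/137)
(10839 + H)/(a(152) - 40647) = (10839 + 8640)/(1/137 - 40647) = 19479/(-5568638/137) = 19479*(-137/5568638) = -2668623/5568638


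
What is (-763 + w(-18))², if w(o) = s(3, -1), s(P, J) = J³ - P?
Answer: 588289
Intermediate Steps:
w(o) = -4 (w(o) = (-1)³ - 1*3 = -1 - 3 = -4)
(-763 + w(-18))² = (-763 - 4)² = (-767)² = 588289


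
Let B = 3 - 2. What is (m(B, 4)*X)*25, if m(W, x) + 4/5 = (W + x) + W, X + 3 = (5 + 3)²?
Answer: 7930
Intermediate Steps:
B = 1
X = 61 (X = -3 + (5 + 3)² = -3 + 8² = -3 + 64 = 61)
m(W, x) = -⅘ + x + 2*W (m(W, x) = -⅘ + ((W + x) + W) = -⅘ + (x + 2*W) = -⅘ + x + 2*W)
(m(B, 4)*X)*25 = ((-⅘ + 4 + 2*1)*61)*25 = ((-⅘ + 4 + 2)*61)*25 = ((26/5)*61)*25 = (1586/5)*25 = 7930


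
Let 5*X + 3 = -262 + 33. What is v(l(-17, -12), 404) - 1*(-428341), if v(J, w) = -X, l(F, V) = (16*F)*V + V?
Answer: 2141937/5 ≈ 4.2839e+5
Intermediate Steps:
X = -232/5 (X = -3/5 + (-262 + 33)/5 = -3/5 + (1/5)*(-229) = -3/5 - 229/5 = -232/5 ≈ -46.400)
l(F, V) = V + 16*F*V (l(F, V) = 16*F*V + V = V + 16*F*V)
v(J, w) = 232/5 (v(J, w) = -1*(-232/5) = 232/5)
v(l(-17, -12), 404) - 1*(-428341) = 232/5 - 1*(-428341) = 232/5 + 428341 = 2141937/5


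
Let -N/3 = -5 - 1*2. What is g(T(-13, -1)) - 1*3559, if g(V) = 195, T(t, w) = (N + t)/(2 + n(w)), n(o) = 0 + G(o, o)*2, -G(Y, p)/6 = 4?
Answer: -3364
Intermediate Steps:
N = 21 (N = -3*(-5 - 1*2) = -3*(-5 - 2) = -3*(-7) = 21)
G(Y, p) = -24 (G(Y, p) = -6*4 = -24)
n(o) = -48 (n(o) = 0 - 24*2 = 0 - 48 = -48)
T(t, w) = -21/46 - t/46 (T(t, w) = (21 + t)/(2 - 48) = (21 + t)/(-46) = (21 + t)*(-1/46) = -21/46 - t/46)
g(T(-13, -1)) - 1*3559 = 195 - 1*3559 = 195 - 3559 = -3364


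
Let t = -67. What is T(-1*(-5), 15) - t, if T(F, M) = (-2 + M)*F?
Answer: 132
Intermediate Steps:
T(F, M) = F*(-2 + M)
T(-1*(-5), 15) - t = (-1*(-5))*(-2 + 15) - 1*(-67) = 5*13 + 67 = 65 + 67 = 132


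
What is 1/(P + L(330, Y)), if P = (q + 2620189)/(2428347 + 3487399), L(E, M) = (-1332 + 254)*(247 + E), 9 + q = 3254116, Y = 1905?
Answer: -2957873/1839811816090 ≈ -1.6077e-6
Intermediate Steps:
q = 3254107 (q = -9 + 3254116 = 3254107)
L(E, M) = -266266 - 1078*E (L(E, M) = -1078*(247 + E) = -266266 - 1078*E)
P = 2937148/2957873 (P = (3254107 + 2620189)/(2428347 + 3487399) = 5874296/5915746 = 5874296*(1/5915746) = 2937148/2957873 ≈ 0.99299)
1/(P + L(330, Y)) = 1/(2937148/2957873 + (-266266 - 1078*330)) = 1/(2937148/2957873 + (-266266 - 355740)) = 1/(2937148/2957873 - 622006) = 1/(-1839811816090/2957873) = -2957873/1839811816090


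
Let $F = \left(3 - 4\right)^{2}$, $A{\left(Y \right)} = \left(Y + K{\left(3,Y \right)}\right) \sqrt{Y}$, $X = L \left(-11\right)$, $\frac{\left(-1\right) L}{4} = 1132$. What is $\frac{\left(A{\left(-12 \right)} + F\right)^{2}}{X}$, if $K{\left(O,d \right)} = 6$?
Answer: $\frac{\left(1 - 12 i \sqrt{3}\right)^{2}}{49808} \approx -0.0086532 - 0.00083459 i$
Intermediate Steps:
$L = -4528$ ($L = \left(-4\right) 1132 = -4528$)
$X = 49808$ ($X = \left(-4528\right) \left(-11\right) = 49808$)
$A{\left(Y \right)} = \sqrt{Y} \left(6 + Y\right)$ ($A{\left(Y \right)} = \left(Y + 6\right) \sqrt{Y} = \left(6 + Y\right) \sqrt{Y} = \sqrt{Y} \left(6 + Y\right)$)
$F = 1$ ($F = \left(-1\right)^{2} = 1$)
$\frac{\left(A{\left(-12 \right)} + F\right)^{2}}{X} = \frac{\left(\sqrt{-12} \left(6 - 12\right) + 1\right)^{2}}{49808} = \left(2 i \sqrt{3} \left(-6\right) + 1\right)^{2} \cdot \frac{1}{49808} = \left(- 12 i \sqrt{3} + 1\right)^{2} \cdot \frac{1}{49808} = \left(1 - 12 i \sqrt{3}\right)^{2} \cdot \frac{1}{49808} = \frac{\left(1 - 12 i \sqrt{3}\right)^{2}}{49808}$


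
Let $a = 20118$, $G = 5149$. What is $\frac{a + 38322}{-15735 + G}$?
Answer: $- \frac{29220}{5293} \approx -5.5205$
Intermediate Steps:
$\frac{a + 38322}{-15735 + G} = \frac{20118 + 38322}{-15735 + 5149} = \frac{58440}{-10586} = 58440 \left(- \frac{1}{10586}\right) = - \frac{29220}{5293}$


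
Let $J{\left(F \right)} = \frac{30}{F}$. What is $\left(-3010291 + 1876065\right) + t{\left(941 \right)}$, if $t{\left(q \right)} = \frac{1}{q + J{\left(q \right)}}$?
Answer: $- \frac{1004369598545}{885511} \approx -1.1342 \cdot 10^{6}$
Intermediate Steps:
$t{\left(q \right)} = \frac{1}{q + \frac{30}{q}}$
$\left(-3010291 + 1876065\right) + t{\left(941 \right)} = \left(-3010291 + 1876065\right) + \frac{941}{30 + 941^{2}} = -1134226 + \frac{941}{30 + 885481} = -1134226 + \frac{941}{885511} = - \frac{1004369598545}{885511}$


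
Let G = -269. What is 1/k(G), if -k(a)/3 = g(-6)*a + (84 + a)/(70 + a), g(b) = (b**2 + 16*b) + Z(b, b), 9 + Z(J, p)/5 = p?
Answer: -199/21680610 ≈ -9.1787e-6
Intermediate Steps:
Z(J, p) = -45 + 5*p
g(b) = -45 + b**2 + 21*b (g(b) = (b**2 + 16*b) + (-45 + 5*b) = -45 + b**2 + 21*b)
k(a) = 405*a - 3*(84 + a)/(70 + a) (k(a) = -3*((-45 + (-6)**2 + 21*(-6))*a + (84 + a)/(70 + a)) = -3*((-45 + 36 - 126)*a + (84 + a)/(70 + a)) = -3*(-135*a + (84 + a)/(70 + a)) = 405*a - 3*(84 + a)/(70 + a))
1/k(G) = 1/(3*(-84 + 135*(-269)**2 + 9449*(-269))/(70 - 269)) = 1/(3*(-84 + 135*72361 - 2541781)/(-199)) = 1/(3*(-1/199)*(-84 + 9768735 - 2541781)) = 1/(3*(-1/199)*7226870) = 1/(-21680610/199) = -199/21680610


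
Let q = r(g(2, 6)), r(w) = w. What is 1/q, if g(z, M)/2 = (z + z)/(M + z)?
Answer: 1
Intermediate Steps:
g(z, M) = 4*z/(M + z) (g(z, M) = 2*((z + z)/(M + z)) = 2*((2*z)/(M + z)) = 2*(2*z/(M + z)) = 4*z/(M + z))
q = 1 (q = 4*2/(6 + 2) = 4*2/8 = 4*2*(⅛) = 1)
1/q = 1/1 = 1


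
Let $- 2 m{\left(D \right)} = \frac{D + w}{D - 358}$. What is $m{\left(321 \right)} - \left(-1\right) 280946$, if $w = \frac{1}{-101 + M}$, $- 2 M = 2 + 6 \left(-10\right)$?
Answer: $\frac{1496903399}{5328} \approx 2.8095 \cdot 10^{5}$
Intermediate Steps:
$M = 29$ ($M = - \frac{2 + 6 \left(-10\right)}{2} = - \frac{2 - 60}{2} = \left(- \frac{1}{2}\right) \left(-58\right) = 29$)
$w = - \frac{1}{72}$ ($w = \frac{1}{-101 + 29} = \frac{1}{-72} = - \frac{1}{72} \approx -0.013889$)
$m{\left(D \right)} = - \frac{- \frac{1}{72} + D}{2 \left(-358 + D\right)}$ ($m{\left(D \right)} = - \frac{\left(D - \frac{1}{72}\right) \frac{1}{D - 358}}{2} = - \frac{\left(- \frac{1}{72} + D\right) \frac{1}{-358 + D}}{2} = - \frac{\frac{1}{-358 + D} \left(- \frac{1}{72} + D\right)}{2} = - \frac{- \frac{1}{72} + D}{2 \left(-358 + D\right)}$)
$m{\left(321 \right)} - \left(-1\right) 280946 = \frac{1 - 23112}{144 \left(-358 + 321\right)} - \left(-1\right) 280946 = \frac{1 - 23112}{144 \left(-37\right)} - -280946 = \frac{1}{144} \left(- \frac{1}{37}\right) \left(-23111\right) + 280946 = \frac{23111}{5328} + 280946 = \frac{1496903399}{5328}$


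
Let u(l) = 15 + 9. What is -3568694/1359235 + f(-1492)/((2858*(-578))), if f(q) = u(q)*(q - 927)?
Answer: -85533816472/33019895855 ≈ -2.5904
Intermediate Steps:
u(l) = 24
f(q) = -22248 + 24*q (f(q) = 24*(q - 927) = 24*(-927 + q) = -22248 + 24*q)
-3568694/1359235 + f(-1492)/((2858*(-578))) = -3568694/1359235 + (-22248 + 24*(-1492))/((2858*(-578))) = -3568694*1/1359235 + (-22248 - 35808)/(-1651924) = -3568694/1359235 - 58056*(-1/1651924) = -3568694/1359235 + 14514/412981 = -85533816472/33019895855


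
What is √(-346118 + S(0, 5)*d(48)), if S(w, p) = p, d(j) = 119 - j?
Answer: 43*I*√187 ≈ 588.02*I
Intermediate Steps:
√(-346118 + S(0, 5)*d(48)) = √(-346118 + 5*(119 - 1*48)) = √(-346118 + 5*(119 - 48)) = √(-346118 + 5*71) = √(-346118 + 355) = √(-345763) = 43*I*√187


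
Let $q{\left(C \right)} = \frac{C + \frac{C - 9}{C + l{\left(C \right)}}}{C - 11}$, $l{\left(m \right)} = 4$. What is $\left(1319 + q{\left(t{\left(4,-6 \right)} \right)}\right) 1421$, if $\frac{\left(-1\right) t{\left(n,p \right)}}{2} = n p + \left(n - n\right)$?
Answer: $\frac{277673347}{148} \approx 1.8762 \cdot 10^{6}$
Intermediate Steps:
$t{\left(n,p \right)} = - 2 n p$ ($t{\left(n,p \right)} = - 2 \left(n p + \left(n - n\right)\right) = - 2 \left(n p + 0\right) = - 2 n p$)
$q{\left(C \right)} = \frac{C + \frac{-9 + C}{4 + C}}{-11 + C}$ ($q{\left(C \right)} = \frac{C + \frac{C - 9}{C + 4}}{C - 11} = \frac{C + \frac{-9 + C}{4 + C}}{-11 + C}$)
$\left(1319 + q{\left(t{\left(4,-6 \right)} \right)}\right) 1421 = \left(1319 + \frac{-9 + \left(\left(-2\right) 4 \left(-6\right)\right)^{2} + 5 \left(\left(-2\right) 4 \left(-6\right)\right)}{-44 + \left(\left(-2\right) 4 \left(-6\right)\right)^{2} - 7 \left(\left(-2\right) 4 \left(-6\right)\right)}\right) 1421 = \left(1319 + \frac{-9 + 48^{2} + 5 \cdot 48}{-44 + 48^{2} - 336}\right) 1421 = \left(1319 + \frac{-9 + 2304 + 240}{-44 + 2304 - 336}\right) 1421 = \left(1319 + \frac{1}{1924} \cdot 2535\right) 1421 = \left(1319 + \frac{195}{148}\right) 1421 = \frac{195407}{148} \cdot 1421 = \frac{277673347}{148}$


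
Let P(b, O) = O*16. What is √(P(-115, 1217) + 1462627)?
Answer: √1482099 ≈ 1217.4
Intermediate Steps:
P(b, O) = 16*O
√(P(-115, 1217) + 1462627) = √(16*1217 + 1462627) = √(19472 + 1462627) = √1482099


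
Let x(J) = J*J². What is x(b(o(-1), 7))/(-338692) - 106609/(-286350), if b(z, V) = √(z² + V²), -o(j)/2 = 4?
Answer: 106609/286350 - 113*√113/338692 ≈ 0.36876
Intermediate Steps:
o(j) = -8 (o(j) = -2*4 = -8)
b(z, V) = √(V² + z²)
x(J) = J³
x(b(o(-1), 7))/(-338692) - 106609/(-286350) = (√(7² + (-8)²))³/(-338692) - 106609/(-286350) = (√(49 + 64))³*(-1/338692) - 106609*(-1/286350) = (√113)³*(-1/338692) + 106609/286350 = (113*√113)*(-1/338692) + 106609/286350 = -113*√113/338692 + 106609/286350 = 106609/286350 - 113*√113/338692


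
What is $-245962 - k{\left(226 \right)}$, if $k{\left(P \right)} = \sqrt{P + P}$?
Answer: $-245962 - 2 \sqrt{113} \approx -2.4598 \cdot 10^{5}$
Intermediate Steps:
$k{\left(P \right)} = \sqrt{2} \sqrt{P}$ ($k{\left(P \right)} = \sqrt{2 P} = \sqrt{2} \sqrt{P}$)
$-245962 - k{\left(226 \right)} = -245962 - \sqrt{2} \sqrt{226} = -245962 - 2 \sqrt{113}$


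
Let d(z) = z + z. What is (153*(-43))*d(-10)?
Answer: 131580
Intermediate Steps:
d(z) = 2*z
(153*(-43))*d(-10) = (153*(-43))*(2*(-10)) = -6579*(-20) = 131580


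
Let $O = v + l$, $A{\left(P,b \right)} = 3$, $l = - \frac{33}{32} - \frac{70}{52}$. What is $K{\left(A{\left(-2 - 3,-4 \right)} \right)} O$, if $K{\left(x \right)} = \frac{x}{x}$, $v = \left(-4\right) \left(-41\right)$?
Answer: $\frac{67235}{416} \approx 161.62$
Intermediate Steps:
$l = - \frac{989}{416}$ ($l = \left(-33\right) \frac{1}{32} - \frac{35}{26} = - \frac{33}{32} - \frac{35}{26} = - \frac{989}{416} \approx -2.3774$)
$v = 164$
$K{\left(x \right)} = 1$
$O = \frac{67235}{416}$ ($O = 164 - \frac{989}{416} = \frac{67235}{416} \approx 161.62$)
$K{\left(A{\left(-2 - 3,-4 \right)} \right)} O = 1 \cdot \frac{67235}{416} = \frac{67235}{416}$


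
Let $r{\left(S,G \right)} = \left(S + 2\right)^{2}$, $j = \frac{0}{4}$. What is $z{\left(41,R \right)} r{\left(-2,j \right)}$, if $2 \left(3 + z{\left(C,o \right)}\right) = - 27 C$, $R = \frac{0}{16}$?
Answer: $0$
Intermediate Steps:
$R = 0$ ($R = 0 \cdot \frac{1}{16} = 0$)
$j = 0$ ($j = 0 \cdot \frac{1}{4} = 0$)
$z{\left(C,o \right)} = -3 - \frac{27 C}{2}$ ($z{\left(C,o \right)} = -3 + \frac{\left(-27\right) C}{2} = -3 - \frac{27 C}{2}$)
$r{\left(S,G \right)} = \left(2 + S\right)^{2}$
$z{\left(41,R \right)} r{\left(-2,j \right)} = \left(-3 - \frac{1107}{2}\right) \left(2 - 2\right)^{2} = \left(-3 - \frac{1107}{2}\right) 0^{2} = \left(- \frac{1113}{2}\right) 0 = 0$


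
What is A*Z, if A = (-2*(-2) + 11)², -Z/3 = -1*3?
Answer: 2025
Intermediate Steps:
Z = 9 (Z = -(-3)*3 = -3*(-3) = 9)
A = 225 (A = (4 + 11)² = 15² = 225)
A*Z = 225*9 = 2025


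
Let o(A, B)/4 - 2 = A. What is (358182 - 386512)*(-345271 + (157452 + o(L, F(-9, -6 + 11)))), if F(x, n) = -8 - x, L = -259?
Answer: 5350035510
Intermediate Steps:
o(A, B) = 8 + 4*A
(358182 - 386512)*(-345271 + (157452 + o(L, F(-9, -6 + 11)))) = (358182 - 386512)*(-345271 + (157452 + (8 + 4*(-259)))) = -28330*(-345271 + (157452 + (8 - 1036))) = -28330*(-345271 + (157452 - 1028)) = -28330*(-345271 + 156424) = -28330*(-188847) = 5350035510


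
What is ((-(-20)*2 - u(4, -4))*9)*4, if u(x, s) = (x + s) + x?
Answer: 1296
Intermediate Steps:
u(x, s) = s + 2*x (u(x, s) = (s + x) + x = s + 2*x)
((-(-20)*2 - u(4, -4))*9)*4 = ((-(-20)*2 - (-4 + 2*4))*9)*4 = ((-4*(-10) - (-4 + 8))*9)*4 = ((40 - 1*4)*9)*4 = ((40 - 4)*9)*4 = (36*9)*4 = 324*4 = 1296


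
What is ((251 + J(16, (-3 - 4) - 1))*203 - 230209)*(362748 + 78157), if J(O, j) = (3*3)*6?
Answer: -74201666070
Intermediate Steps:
J(O, j) = 54 (J(O, j) = 9*6 = 54)
((251 + J(16, (-3 - 4) - 1))*203 - 230209)*(362748 + 78157) = ((251 + 54)*203 - 230209)*(362748 + 78157) = (305*203 - 230209)*440905 = (61915 - 230209)*440905 = -168294*440905 = -74201666070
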